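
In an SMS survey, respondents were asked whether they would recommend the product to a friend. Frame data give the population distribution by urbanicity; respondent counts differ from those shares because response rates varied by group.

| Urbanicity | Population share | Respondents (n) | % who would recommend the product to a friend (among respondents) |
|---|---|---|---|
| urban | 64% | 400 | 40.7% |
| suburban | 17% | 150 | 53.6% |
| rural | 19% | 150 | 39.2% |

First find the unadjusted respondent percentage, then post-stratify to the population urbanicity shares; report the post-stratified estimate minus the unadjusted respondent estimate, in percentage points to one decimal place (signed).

Naive respondent-only estimate (weights = respondent counts):
  (400/700)×40.7 + (150/700)×53.6 + (150/700)×39.2 = 43.1429%
Reweighting by population urbanicity shares:
  0.64×40.7 + 0.17×53.6 + 0.19×39.2 = 42.608%
Difference = 42.608 − 43.1429 = -0.5349 pp.

-0.5 percentage points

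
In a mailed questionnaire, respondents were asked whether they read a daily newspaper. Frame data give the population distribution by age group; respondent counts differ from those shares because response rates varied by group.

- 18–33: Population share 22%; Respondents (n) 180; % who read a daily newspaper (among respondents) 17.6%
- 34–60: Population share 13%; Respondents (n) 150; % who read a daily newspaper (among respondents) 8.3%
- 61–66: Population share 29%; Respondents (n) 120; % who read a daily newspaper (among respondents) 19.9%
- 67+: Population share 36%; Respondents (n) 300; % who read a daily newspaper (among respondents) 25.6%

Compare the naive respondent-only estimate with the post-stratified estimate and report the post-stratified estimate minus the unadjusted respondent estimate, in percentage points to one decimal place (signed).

Naive respondent-only estimate (weights = respondent counts):
  (180/750)×17.6 + (150/750)×8.3 + (120/750)×19.9 + (300/750)×25.6 = 19.308%
Reweighting by population age group shares:
  0.22×17.6 + 0.13×8.3 + 0.29×19.9 + 0.36×25.6 = 19.938%
Difference = 19.938 − 19.308 = 0.63 pp.

+0.6 percentage points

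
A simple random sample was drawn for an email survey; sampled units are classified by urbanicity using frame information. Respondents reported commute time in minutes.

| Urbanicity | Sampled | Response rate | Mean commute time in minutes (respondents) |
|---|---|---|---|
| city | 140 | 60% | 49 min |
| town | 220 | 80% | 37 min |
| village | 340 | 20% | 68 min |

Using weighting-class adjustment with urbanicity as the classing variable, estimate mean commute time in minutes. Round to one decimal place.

Each respondent's weight = sampled/responded in their class; summing within a class gives n_sampled, so:
  city: 140 × 49 = 6860
  town: 220 × 37 = 8140
  village: 340 × 68 = 23,120
Adjusted estimate = 38,120 / 700 = 54.4571 → 54.5.

54.5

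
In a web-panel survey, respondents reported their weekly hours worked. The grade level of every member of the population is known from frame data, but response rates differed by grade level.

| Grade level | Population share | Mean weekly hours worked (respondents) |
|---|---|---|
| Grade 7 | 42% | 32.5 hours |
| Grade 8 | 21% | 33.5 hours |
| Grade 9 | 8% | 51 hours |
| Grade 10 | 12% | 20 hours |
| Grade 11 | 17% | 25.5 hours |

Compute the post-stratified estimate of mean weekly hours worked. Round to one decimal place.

31.5

Post-stratification weights by population share, not respondent share:
  Grade 7: 0.42 × 32.5 = 13.65
  Grade 8: 0.21 × 33.5 = 7.035
  Grade 9: 0.08 × 51 = 4.08
  Grade 10: 0.12 × 20 = 2.4
  Grade 11: 0.17 × 25.5 = 4.335
Post-stratified estimate = 31.5 → 31.5.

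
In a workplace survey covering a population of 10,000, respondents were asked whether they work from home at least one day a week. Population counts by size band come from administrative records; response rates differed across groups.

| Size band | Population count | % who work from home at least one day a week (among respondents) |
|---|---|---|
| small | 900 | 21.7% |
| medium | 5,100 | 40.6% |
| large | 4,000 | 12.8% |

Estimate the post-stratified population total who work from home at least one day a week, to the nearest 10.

Estimated count per cell = population count × respondent percentage:
  small: 900 × 21.7% = 195.3
  medium: 5,100 × 40.6% = 2070.6
  large: 4,000 × 12.8% = 512
Estimated total = 2777.9 → 2,780.

2,780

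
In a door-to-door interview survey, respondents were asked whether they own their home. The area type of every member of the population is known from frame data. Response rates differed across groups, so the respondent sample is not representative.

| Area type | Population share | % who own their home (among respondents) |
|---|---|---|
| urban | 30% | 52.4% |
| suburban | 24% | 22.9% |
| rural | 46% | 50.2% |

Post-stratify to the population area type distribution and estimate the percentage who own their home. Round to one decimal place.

44.3%

Reweight to the known area type distribution:
  urban: 0.3 × 52.4 = 15.72
  suburban: 0.24 × 22.9 = 5.496
  rural: 0.46 × 50.2 = 23.092
Post-stratified estimate = 44.308 → 44.3%.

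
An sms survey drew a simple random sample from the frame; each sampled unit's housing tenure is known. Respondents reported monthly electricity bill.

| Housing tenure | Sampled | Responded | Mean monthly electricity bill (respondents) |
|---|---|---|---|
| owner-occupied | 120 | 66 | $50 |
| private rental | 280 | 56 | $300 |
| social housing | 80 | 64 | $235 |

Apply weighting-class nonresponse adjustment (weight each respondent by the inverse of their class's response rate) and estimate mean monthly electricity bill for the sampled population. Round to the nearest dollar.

Response rates by class: owner-occupied 66/120 = 55%, private rental 56/280 = 20%, social housing 64/80 = 80%.
With weight = n_sampled/n_responded per class, the weighted class total is n_sampled:
  owner-occupied: 120 × 50 = 6000
  private rental: 280 × 300 = 84,000
  social housing: 80 × 235 = 18,800
Adjusted estimate = 108,800 / 480 = 226.667 → $227.

$227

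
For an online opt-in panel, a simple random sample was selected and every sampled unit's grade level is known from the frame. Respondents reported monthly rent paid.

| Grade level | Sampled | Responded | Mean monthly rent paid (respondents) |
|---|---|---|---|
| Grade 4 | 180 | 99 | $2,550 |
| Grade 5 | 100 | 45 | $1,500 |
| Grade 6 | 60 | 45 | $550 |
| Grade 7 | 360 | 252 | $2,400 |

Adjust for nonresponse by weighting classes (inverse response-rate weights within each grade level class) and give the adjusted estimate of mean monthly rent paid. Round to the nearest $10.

$2,150

Response rates by class: Grade 4 99/180 = 55%, Grade 5 45/100 = 45%, Grade 6 45/60 = 75%, Grade 7 252/360 = 70%.
Weighting each respondent by the inverse class response rate inflates each class back to its sampled size, so the class weight is n_sampled:
  Grade 4: 180 × 2550 = 459,000
  Grade 5: 100 × 1500 = 150,000
  Grade 6: 60 × 550 = 33,000
  Grade 7: 360 × 2400 = 864,000
Adjusted estimate = 1,506,000 / 700 = 2151.43 → $2,150.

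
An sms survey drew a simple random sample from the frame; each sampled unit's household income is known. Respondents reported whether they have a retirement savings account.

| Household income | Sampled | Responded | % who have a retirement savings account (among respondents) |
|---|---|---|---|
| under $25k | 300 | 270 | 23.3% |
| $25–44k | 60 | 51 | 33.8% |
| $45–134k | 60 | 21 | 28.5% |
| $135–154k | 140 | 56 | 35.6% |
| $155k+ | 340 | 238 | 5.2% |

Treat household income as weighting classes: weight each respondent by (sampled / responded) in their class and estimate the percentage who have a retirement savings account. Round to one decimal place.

Class response rates: under $25k 270/300 = 90%, $25–44k 51/60 = 85%, $45–134k 21/60 = 35%, $135–154k 56/140 = 40%, $155k+ 238/340 = 70%.
Each respondent's weight = sampled/responded in their class; summing within a class gives n_sampled, so:
  under $25k: 300 × 23.3 = 6990
  $25–44k: 60 × 33.8 = 2028
  $45–134k: 60 × 28.5 = 1710
  $135–154k: 140 × 35.6 = 4984
  $155k+: 340 × 5.2 = 1768
Adjusted estimate = 17,480 / 900 = 19.4222 → 19.4%.

19.4%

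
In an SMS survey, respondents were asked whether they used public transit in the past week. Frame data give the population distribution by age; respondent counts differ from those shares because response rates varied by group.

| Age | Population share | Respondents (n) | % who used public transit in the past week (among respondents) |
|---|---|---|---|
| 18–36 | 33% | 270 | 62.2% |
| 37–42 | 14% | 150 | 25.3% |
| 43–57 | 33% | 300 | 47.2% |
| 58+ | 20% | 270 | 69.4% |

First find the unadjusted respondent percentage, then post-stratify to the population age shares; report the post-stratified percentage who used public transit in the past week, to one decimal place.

53.5%

Naive respondent-only estimate (weights = respondent counts):
  (270/990)×62.2 + (150/990)×25.3 + (300/990)×47.2 + (270/990)×69.4 = 54.0273%
Reweighting by population age shares:
  0.33×62.2 + 0.14×25.3 + 0.33×47.2 + 0.2×69.4 = 53.524%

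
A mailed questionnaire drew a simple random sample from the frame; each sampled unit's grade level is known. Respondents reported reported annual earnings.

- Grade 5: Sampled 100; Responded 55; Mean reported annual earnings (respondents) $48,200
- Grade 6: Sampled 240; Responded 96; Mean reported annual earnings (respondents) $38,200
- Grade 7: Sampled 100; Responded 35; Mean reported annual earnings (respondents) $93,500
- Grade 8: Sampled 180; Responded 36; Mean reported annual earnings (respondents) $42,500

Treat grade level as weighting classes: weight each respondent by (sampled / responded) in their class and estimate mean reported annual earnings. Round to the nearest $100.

$50,000

Class response rates: Grade 5 55/100 = 55%, Grade 6 96/240 = 40%, Grade 7 35/100 = 35%, Grade 8 36/180 = 20%.
Inverse-response-rate weighting restores each class to its sampled count, so class totals weight by n_sampled:
  Grade 5: 100 × 48,200 = 4,820,000
  Grade 6: 240 × 38,200 = 9,168,000
  Grade 7: 100 × 93,500 = 9,350,000
  Grade 8: 180 × 42,500 = 7,650,000
Adjusted estimate = 30,988,000 / 620 = 49980.6 → $50,000.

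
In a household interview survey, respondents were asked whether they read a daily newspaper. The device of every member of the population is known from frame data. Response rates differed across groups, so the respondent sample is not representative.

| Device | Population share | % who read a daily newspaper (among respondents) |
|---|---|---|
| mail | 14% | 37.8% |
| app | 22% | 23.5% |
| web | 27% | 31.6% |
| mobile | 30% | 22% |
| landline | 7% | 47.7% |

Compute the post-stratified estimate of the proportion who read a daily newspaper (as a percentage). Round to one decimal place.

Reweight to the known device distribution:
  mail: 0.14 × 37.8 = 5.292
  app: 0.22 × 23.5 = 5.17
  web: 0.27 × 31.6 = 8.532
  mobile: 0.3 × 22 = 6.6
  landline: 0.07 × 47.7 = 3.339
Post-stratified estimate = 28.933 → 28.9%.

28.9%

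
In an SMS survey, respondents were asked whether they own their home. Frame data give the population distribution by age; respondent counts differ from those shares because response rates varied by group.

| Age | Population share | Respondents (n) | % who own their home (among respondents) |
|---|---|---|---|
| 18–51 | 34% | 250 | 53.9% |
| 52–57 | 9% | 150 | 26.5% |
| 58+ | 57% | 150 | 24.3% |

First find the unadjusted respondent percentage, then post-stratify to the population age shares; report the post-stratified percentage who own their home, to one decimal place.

34.6%

Naive respondent-only estimate (weights = respondent counts):
  (250/550)×53.9 + (150/550)×26.5 + (150/550)×24.3 = 38.3545%
Post-stratifying to population shares instead:
  0.34×53.9 + 0.09×26.5 + 0.57×24.3 = 34.562%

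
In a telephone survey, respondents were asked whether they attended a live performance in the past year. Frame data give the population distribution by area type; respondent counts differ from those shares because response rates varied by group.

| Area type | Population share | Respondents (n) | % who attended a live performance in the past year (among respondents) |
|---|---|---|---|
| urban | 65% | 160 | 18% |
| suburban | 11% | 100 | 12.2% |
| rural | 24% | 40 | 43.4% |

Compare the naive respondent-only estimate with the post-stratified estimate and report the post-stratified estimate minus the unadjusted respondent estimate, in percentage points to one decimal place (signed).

+4.0 percentage points

Unadjusted (pooled respondent) estimate weights by respondent counts:
  (160/300)×18 + (100/300)×12.2 + (40/300)×43.4 = 19.4533%
Post-stratifying to population shares instead:
  0.65×18 + 0.11×12.2 + 0.24×43.4 = 23.458%
Difference = 23.458 − 19.4533 = 4.0047 pp.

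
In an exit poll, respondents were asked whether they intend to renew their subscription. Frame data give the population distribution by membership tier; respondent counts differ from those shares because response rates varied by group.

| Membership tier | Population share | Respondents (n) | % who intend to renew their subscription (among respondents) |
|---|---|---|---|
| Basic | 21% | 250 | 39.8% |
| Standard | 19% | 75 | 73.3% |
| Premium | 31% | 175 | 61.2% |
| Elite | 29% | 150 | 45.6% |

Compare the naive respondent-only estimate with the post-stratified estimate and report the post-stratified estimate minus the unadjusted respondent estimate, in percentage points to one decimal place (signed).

Unadjusted (pooled respondent) estimate weights by respondent counts:
  (250/650)×39.8 + (75/650)×73.3 + (175/650)×61.2 + (150/650)×45.6 = 50.7654%
Reweighting by population membership tier shares:
  0.21×39.8 + 0.19×73.3 + 0.31×61.2 + 0.29×45.6 = 54.481%
Difference = 54.481 − 50.7654 = 3.7156 pp.

+3.7 percentage points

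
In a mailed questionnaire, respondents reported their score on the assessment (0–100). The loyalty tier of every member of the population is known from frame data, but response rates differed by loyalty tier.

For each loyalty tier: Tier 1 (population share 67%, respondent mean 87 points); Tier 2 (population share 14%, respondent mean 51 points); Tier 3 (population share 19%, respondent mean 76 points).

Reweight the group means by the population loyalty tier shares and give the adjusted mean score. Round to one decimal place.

79.9

Each cell contributes population-share × respondent value:
  Tier 1: 0.67 × 87 = 58.29
  Tier 2: 0.14 × 51 = 7.14
  Tier 3: 0.19 × 76 = 14.44
Post-stratified estimate = 79.87 → 79.9.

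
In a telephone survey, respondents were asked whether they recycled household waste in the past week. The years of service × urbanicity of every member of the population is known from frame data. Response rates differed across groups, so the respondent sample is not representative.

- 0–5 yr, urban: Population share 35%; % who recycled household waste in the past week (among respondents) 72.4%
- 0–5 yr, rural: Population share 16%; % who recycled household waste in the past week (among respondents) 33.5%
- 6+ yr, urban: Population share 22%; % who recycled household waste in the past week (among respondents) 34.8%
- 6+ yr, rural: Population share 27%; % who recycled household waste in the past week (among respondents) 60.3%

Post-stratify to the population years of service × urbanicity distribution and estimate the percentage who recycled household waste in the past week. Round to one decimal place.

Weight each group's respondent value by its population share:
  0–5 yr, urban: 0.35 × 72.4 = 25.34
  0–5 yr, rural: 0.16 × 33.5 = 5.36
  6+ yr, urban: 0.22 × 34.8 = 7.656
  6+ yr, rural: 0.27 × 60.3 = 16.281
Post-stratified estimate = 54.637 → 54.6%.

54.6%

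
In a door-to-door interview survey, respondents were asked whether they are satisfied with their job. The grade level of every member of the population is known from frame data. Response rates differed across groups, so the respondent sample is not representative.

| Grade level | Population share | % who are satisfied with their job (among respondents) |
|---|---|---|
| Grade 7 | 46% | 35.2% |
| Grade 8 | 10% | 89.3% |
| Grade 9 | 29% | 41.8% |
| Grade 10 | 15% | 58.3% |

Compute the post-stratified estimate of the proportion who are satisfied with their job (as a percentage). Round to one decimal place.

46.0%

Each cell contributes population-share × respondent value:
  Grade 7: 0.46 × 35.2 = 16.192
  Grade 8: 0.1 × 89.3 = 8.93
  Grade 9: 0.29 × 41.8 = 12.122
  Grade 10: 0.15 × 58.3 = 8.745
Post-stratified estimate = 45.989 → 46.0%.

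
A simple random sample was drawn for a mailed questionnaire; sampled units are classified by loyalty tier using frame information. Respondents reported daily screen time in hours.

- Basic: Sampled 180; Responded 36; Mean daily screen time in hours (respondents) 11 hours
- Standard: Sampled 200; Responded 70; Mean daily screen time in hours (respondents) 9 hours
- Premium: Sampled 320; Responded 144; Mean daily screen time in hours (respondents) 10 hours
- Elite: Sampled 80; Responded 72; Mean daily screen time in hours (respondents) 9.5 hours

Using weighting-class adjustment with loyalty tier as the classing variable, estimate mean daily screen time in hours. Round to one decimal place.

Response rates by class: Basic 36/180 = 20%, Standard 70/200 = 35%, Premium 144/320 = 45%, Elite 72/80 = 90%.
Inverse-response-rate weighting restores each class to its sampled count, so class totals weight by n_sampled:
  Basic: 180 × 11 = 1980
  Standard: 200 × 9 = 1800
  Premium: 320 × 10 = 3200
  Elite: 80 × 9.5 = 760
Adjusted estimate = 7740 / 780 = 9.92308 → 9.9.

9.9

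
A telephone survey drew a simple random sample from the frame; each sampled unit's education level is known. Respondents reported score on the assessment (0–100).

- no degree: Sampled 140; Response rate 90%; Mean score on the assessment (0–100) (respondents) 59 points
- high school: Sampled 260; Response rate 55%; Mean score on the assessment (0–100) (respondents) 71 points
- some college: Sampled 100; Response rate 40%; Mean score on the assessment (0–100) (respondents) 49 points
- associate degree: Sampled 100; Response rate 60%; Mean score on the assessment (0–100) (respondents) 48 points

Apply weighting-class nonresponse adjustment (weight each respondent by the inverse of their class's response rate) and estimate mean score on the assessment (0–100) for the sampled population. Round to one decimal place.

60.7

With weight = n_sampled/n_responded per class, the weighted class total is n_sampled:
  no degree: 140 × 59 = 8260
  high school: 260 × 71 = 18,460
  some college: 100 × 49 = 4900
  associate degree: 100 × 48 = 4800
Adjusted estimate = 36,420 / 600 = 60.7 → 60.7.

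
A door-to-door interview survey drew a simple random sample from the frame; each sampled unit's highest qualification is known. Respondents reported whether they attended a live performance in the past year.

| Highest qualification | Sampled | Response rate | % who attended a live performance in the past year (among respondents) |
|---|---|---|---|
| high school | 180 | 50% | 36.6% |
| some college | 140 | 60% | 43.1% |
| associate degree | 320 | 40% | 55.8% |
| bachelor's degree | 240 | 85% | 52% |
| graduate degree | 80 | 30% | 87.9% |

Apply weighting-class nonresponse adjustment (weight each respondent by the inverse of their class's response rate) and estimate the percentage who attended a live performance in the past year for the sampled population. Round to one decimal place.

52.1%

Each respondent's weight = sampled/responded in their class; summing within a class gives n_sampled, so:
  high school: 180 × 36.6 = 6588
  some college: 140 × 43.1 = 6034
  associate degree: 320 × 55.8 = 17,856
  bachelor's degree: 240 × 52 = 12,480
  graduate degree: 80 × 87.9 = 7032
Adjusted estimate = 49,990 / 960 = 52.0729 → 52.1%.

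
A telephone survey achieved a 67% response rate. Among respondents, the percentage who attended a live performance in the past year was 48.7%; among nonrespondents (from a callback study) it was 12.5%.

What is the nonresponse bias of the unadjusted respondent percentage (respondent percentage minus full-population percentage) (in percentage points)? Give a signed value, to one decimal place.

Nonresponse fraction = 1 − 0.67 = 0.33.
Bias = (nonresponse fraction) × (respondent percentage − nonrespondent percentage)
     = 0.33 × (48.7 − 12.5) = 0.33 × 36.2 = 11.946.

+11.9 percentage points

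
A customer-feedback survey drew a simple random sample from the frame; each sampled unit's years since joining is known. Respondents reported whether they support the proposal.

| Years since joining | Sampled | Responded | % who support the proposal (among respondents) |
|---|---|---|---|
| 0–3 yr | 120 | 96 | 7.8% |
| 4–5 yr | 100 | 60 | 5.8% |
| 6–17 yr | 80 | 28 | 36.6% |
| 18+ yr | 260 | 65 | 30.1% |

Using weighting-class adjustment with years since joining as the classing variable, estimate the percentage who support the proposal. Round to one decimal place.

Response rates by class: 0–3 yr 96/120 = 80%, 4–5 yr 60/100 = 60%, 6–17 yr 28/80 = 35%, 18+ yr 65/260 = 25%.
With weight = n_sampled/n_responded per class, the weighted class total is n_sampled:
  0–3 yr: 120 × 7.8 = 936
  4–5 yr: 100 × 5.8 = 580
  6–17 yr: 80 × 36.6 = 2928
  18+ yr: 260 × 30.1 = 7826
Adjusted estimate = 12,270 / 560 = 21.9107 → 21.9%.

21.9%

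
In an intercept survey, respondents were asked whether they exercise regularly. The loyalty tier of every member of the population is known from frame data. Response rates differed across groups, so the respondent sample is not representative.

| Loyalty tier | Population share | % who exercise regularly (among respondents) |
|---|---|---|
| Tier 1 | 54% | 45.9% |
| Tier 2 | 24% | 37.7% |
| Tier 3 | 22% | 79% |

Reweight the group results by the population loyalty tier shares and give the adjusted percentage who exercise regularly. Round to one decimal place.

Reweight to the known loyalty tier distribution:
  Tier 1: 0.54 × 45.9 = 24.786
  Tier 2: 0.24 × 37.7 = 9.048
  Tier 3: 0.22 × 79 = 17.38
Post-stratified estimate = 51.214 → 51.2%.

51.2%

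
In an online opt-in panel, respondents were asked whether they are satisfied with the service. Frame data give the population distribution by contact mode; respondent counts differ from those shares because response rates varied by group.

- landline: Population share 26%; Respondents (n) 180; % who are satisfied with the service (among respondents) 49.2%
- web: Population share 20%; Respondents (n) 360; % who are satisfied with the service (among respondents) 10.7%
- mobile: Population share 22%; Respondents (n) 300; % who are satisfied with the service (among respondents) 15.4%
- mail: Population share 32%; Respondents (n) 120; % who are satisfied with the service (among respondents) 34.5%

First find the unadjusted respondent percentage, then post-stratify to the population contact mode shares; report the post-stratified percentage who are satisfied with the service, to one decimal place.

29.4%

Without adjustment, the pooled respondent share is:
  (180/960)×49.2 + (360/960)×10.7 + (300/960)×15.4 + (120/960)×34.5 = 22.3625%
Reweighting by population contact mode shares:
  0.26×49.2 + 0.2×10.7 + 0.22×15.4 + 0.32×34.5 = 29.36%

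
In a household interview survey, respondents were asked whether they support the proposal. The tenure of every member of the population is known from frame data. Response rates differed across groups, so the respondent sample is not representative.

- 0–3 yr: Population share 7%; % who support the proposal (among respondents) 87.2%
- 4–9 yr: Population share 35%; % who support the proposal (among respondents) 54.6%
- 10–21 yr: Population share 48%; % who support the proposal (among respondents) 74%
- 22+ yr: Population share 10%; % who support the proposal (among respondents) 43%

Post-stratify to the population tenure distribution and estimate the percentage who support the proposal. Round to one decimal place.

65.0%

Each cell contributes population-share × respondent value:
  0–3 yr: 0.07 × 87.2 = 6.104
  4–9 yr: 0.35 × 54.6 = 19.11
  10–21 yr: 0.48 × 74 = 35.52
  22+ yr: 0.1 × 43 = 4.3
Post-stratified estimate = 65.034 → 65.0%.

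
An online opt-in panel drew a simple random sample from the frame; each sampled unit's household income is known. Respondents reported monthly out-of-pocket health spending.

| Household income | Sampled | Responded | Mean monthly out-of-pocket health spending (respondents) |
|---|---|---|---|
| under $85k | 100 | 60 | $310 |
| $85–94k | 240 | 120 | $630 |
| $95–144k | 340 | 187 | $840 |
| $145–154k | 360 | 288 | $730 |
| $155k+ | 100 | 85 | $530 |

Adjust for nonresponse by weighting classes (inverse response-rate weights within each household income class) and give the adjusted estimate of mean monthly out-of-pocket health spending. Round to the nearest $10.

Response rates by class: under $85k 60/100 = 60%, $85–94k 120/240 = 50%, $95–144k 187/340 = 55%, $145–154k 288/360 = 80%, $155k+ 85/100 = 85%.
Inverse-response-rate weighting restores each class to its sampled count, so class totals weight by n_sampled:
  under $85k: 100 × 310 = 31,000
  $85–94k: 240 × 630 = 151,200
  $95–144k: 340 × 840 = 285,600
  $145–154k: 360 × 730 = 262,800
  $155k+: 100 × 530 = 53,000
Adjusted estimate = 783,600 / 1,140 = 687.368 → $690.

$690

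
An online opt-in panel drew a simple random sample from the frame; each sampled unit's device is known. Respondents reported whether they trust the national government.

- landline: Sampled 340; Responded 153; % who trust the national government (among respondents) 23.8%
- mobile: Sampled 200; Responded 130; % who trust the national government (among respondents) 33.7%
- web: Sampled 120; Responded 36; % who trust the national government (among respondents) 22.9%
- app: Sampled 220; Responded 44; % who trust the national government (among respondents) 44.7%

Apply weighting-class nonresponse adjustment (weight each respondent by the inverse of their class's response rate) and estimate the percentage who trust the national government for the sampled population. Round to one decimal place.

31.2%

Response rates by class: landline 153/340 = 45%, mobile 130/200 = 65%, web 36/120 = 30%, app 44/220 = 20%.
Inverse-response-rate weighting restores each class to its sampled count, so class totals weight by n_sampled:
  landline: 340 × 23.8 = 8092
  mobile: 200 × 33.7 = 6740
  web: 120 × 22.9 = 2748
  app: 220 × 44.7 = 9834
Adjusted estimate = 27,414 / 880 = 31.1523 → 31.2%.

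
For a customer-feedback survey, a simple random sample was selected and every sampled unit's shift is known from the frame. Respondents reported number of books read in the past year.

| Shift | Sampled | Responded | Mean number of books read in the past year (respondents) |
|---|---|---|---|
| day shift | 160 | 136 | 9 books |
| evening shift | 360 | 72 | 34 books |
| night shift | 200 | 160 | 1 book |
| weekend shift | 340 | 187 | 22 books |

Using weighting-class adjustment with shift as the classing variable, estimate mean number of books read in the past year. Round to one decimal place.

Class response rates: day shift 136/160 = 85%, evening shift 72/360 = 20%, night shift 160/200 = 80%, weekend shift 187/340 = 55%.
Inverse-response-rate weighting restores each class to its sampled count, so class totals weight by n_sampled:
  day shift: 160 × 9 = 1440
  evening shift: 360 × 34 = 12,240
  night shift: 200 × 1 = 200
  weekend shift: 340 × 22 = 7480
Adjusted estimate = 21,360 / 1,060 = 20.1509 → 20.2.

20.2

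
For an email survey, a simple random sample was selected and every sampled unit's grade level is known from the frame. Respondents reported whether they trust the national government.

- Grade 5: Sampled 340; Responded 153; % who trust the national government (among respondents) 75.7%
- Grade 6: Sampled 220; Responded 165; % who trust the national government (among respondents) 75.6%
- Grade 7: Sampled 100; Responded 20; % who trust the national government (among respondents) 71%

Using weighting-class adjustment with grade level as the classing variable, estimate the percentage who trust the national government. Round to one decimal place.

75.0%

Response rates by class: Grade 5 153/340 = 45%, Grade 6 165/220 = 75%, Grade 7 20/100 = 20%.
With weight = n_sampled/n_responded per class, the weighted class total is n_sampled:
  Grade 5: 340 × 75.7 = 25,738
  Grade 6: 220 × 75.6 = 16,632
  Grade 7: 100 × 71 = 7100
Adjusted estimate = 49,470 / 660 = 74.9545 → 75.0%.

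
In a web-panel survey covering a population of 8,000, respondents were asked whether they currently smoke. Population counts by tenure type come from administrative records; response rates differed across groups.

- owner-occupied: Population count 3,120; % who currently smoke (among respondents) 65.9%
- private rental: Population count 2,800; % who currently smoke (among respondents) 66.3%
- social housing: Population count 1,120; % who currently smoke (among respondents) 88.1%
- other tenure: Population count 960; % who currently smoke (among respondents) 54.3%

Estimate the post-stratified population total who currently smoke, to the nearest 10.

Each cell contributes its population count × the respondent rate:
  owner-occupied: 3,120 × 65.9% = 2056.08
  private rental: 2,800 × 66.3% = 1856.4
  social housing: 1,120 × 88.1% = 986.72
  other tenure: 960 × 54.3% = 521.28
Estimated total = 5420.48 → 5,420.

5,420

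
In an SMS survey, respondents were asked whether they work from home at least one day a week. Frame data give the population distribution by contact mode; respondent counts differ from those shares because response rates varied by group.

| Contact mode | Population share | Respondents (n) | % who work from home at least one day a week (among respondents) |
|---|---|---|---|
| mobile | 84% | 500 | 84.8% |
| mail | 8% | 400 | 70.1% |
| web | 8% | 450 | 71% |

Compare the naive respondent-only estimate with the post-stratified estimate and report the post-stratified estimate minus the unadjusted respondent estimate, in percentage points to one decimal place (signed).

Naive respondent-only estimate (weights = respondent counts):
  (500/1350)×84.8 + (400/1350)×70.1 + (450/1350)×71 = 75.8444%
Post-stratified estimate weights by population shares:
  0.84×84.8 + 0.08×70.1 + 0.08×71 = 82.52%
Difference = 82.52 − 75.8444 = 6.6756 pp.

+6.7 percentage points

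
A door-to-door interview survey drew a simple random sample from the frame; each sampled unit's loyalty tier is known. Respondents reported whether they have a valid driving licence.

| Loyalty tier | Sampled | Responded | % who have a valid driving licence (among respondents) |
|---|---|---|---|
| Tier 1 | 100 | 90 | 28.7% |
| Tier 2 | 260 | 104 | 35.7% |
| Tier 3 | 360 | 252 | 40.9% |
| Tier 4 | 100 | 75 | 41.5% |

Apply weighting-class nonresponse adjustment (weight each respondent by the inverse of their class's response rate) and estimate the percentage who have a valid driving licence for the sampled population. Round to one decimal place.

37.8%

Response rates by class: Tier 1 90/100 = 90%, Tier 2 104/260 = 40%, Tier 3 252/360 = 70%, Tier 4 75/100 = 75%.
With weight = n_sampled/n_responded per class, the weighted class total is n_sampled:
  Tier 1: 100 × 28.7 = 2870
  Tier 2: 260 × 35.7 = 9282
  Tier 3: 360 × 40.9 = 14,724
  Tier 4: 100 × 41.5 = 4150
Adjusted estimate = 31,026 / 820 = 37.8366 → 37.8%.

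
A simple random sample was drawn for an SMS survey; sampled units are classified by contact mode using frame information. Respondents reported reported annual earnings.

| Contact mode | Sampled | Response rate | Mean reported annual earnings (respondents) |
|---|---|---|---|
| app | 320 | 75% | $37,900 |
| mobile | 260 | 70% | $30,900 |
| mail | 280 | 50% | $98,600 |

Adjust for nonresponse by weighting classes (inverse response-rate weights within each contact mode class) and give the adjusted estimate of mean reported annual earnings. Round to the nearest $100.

$55,500

Inverse-response-rate weighting restores each class to its sampled count, so class totals weight by n_sampled:
  app: 320 × 37,900 = 12,128,000
  mobile: 260 × 30,900 = 8,034,000
  mail: 280 × 98,600 = 27,608,000
Adjusted estimate = 47,770,000 / 860 = 55546.5 → $55,500.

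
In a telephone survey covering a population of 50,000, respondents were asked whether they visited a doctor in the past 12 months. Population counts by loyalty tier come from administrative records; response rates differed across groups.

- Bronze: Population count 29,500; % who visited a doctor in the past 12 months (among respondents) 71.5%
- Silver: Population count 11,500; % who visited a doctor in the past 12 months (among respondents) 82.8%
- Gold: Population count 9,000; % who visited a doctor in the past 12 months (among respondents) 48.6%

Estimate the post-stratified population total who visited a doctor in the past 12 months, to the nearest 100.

Apply each group's respondent rate to its population count:
  Bronze: 29,500 × 71.5% = 21092.5
  Silver: 11,500 × 82.8% = 9522
  Gold: 9,000 × 48.6% = 4374
Estimated total = 34988.5 → 35,000.

35,000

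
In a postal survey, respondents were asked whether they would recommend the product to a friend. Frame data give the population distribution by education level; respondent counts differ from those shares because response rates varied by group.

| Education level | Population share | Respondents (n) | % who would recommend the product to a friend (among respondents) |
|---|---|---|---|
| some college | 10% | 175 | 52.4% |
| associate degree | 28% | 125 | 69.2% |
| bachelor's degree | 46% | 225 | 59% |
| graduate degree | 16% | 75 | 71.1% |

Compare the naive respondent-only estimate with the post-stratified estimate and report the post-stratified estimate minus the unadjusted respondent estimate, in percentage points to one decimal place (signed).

Without adjustment, the pooled respondent share is:
  (175/600)×52.4 + (125/600)×69.2 + (225/600)×59 + (75/600)×71.1 = 60.7125%
Reweighting by population education level shares:
  0.1×52.4 + 0.28×69.2 + 0.46×59 + 0.16×71.1 = 63.132%
Difference = 63.132 − 60.7125 = 2.4195 pp.

+2.4 percentage points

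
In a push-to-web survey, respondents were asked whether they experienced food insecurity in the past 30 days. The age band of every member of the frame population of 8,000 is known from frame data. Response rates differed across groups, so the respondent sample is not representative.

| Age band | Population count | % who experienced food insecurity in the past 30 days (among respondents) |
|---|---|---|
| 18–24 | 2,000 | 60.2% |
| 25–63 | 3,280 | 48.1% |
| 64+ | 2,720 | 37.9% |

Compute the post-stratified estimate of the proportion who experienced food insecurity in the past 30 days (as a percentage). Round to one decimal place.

47.7%

Reweight to the known age band distribution:
  18–24: (2,000/8,000) × 60.2 = 15.05
  25–63: (3,280/8,000) × 48.1 = 19.721
  64+: (2,720/8,000) × 37.9 = 12.886
Post-stratified estimate = 47.657 → 47.7%.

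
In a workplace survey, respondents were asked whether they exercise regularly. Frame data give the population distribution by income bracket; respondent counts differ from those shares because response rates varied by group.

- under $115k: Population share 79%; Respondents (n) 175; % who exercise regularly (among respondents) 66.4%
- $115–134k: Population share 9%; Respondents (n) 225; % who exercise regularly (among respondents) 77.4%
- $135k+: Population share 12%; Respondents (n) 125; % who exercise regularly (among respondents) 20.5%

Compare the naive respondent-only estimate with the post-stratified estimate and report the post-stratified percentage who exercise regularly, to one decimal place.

Naive respondent-only estimate (weights = respondent counts):
  (175/525)×66.4 + (225/525)×77.4 + (125/525)×20.5 = 60.1857%
Post-stratifying to population shares instead:
  0.79×66.4 + 0.09×77.4 + 0.12×20.5 = 61.882%

61.9%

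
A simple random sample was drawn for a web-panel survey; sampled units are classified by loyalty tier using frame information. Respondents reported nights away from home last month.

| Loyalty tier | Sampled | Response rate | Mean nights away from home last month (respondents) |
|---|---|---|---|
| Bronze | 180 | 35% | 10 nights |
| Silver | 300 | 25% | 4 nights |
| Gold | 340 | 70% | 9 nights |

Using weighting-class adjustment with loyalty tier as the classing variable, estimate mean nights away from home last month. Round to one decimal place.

Each respondent's weight = sampled/responded in their class; summing within a class gives n_sampled, so:
  Bronze: 180 × 10 = 1800
  Silver: 300 × 4 = 1200
  Gold: 340 × 9 = 3060
Adjusted estimate = 6060 / 820 = 7.39024 → 7.4.

7.4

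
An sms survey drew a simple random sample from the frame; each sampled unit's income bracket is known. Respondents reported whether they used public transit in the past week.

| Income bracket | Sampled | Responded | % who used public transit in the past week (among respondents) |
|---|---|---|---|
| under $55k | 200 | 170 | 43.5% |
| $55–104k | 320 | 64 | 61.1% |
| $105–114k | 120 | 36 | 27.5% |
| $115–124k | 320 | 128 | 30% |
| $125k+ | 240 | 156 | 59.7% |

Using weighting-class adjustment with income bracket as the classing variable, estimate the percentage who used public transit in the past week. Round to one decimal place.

Response rates by class: under $55k 170/200 = 85%, $55–104k 64/320 = 20%, $105–114k 36/120 = 30%, $115–124k 128/320 = 40%, $125k+ 156/240 = 65%.
Each respondent's weight = sampled/responded in their class; summing within a class gives n_sampled, so:
  under $55k: 200 × 43.5 = 8700
  $55–104k: 320 × 61.1 = 19,552
  $105–114k: 120 × 27.5 = 3300
  $115–124k: 320 × 30 = 9600
  $125k+: 240 × 59.7 = 14,328
Adjusted estimate = 55,480 / 1,200 = 46.2333 → 46.2%.

46.2%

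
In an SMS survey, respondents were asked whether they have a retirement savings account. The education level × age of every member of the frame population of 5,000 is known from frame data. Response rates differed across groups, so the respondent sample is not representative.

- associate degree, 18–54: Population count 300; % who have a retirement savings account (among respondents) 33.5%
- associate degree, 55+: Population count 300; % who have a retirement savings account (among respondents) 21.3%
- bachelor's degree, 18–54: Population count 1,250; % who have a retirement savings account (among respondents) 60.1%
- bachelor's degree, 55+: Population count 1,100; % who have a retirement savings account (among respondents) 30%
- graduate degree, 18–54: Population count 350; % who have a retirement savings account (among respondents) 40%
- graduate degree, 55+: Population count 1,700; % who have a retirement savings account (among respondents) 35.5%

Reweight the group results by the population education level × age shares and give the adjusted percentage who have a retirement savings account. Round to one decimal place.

39.8%

Post-stratification weights by population share, not respondent share:
  associate degree, 18–54: (300/5,000) × 33.5 = 2.01
  associate degree, 55+: (300/5,000) × 21.3 = 1.278
  bachelor's degree, 18–54: (1,250/5,000) × 60.1 = 15.025
  bachelor's degree, 55+: (1,100/5,000) × 30 = 6.6
  graduate degree, 18–54: (350/5,000) × 40 = 2.8
  graduate degree, 55+: (1,700/5,000) × 35.5 = 12.07
Post-stratified estimate = 39.783 → 39.8%.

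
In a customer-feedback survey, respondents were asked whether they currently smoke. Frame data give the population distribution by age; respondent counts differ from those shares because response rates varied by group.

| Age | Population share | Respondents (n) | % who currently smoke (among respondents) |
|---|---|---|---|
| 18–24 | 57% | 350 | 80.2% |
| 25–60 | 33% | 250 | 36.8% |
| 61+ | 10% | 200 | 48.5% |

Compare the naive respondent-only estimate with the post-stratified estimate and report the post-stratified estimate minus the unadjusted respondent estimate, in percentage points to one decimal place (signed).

+4.0 percentage points

Unadjusted (pooled respondent) estimate weights by respondent counts:
  (350/800)×80.2 + (250/800)×36.8 + (200/800)×48.5 = 58.7125%
Post-stratifying to population shares instead:
  0.57×80.2 + 0.33×36.8 + 0.1×48.5 = 62.708%
Difference = 62.708 − 58.7125 = 3.9955 pp.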